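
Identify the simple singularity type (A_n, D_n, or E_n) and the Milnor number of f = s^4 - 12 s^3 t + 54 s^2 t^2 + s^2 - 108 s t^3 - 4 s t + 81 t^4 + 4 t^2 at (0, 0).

Type A_{3}, Milnor number mu = 3.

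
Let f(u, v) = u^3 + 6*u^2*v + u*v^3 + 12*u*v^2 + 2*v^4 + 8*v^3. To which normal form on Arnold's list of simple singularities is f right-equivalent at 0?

E7

The Hessian of f at 0 has rank 0. Corank 2; j^3 = (u + 2*v)^3 is a perfect cube, so E-series; the 4-jet and mu = 7 give E_7.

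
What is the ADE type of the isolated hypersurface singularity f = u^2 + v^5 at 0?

The Hessian of f at 0 has rank 1. Corank 1: A-series; mu = 4 gives A_4.

A_{4}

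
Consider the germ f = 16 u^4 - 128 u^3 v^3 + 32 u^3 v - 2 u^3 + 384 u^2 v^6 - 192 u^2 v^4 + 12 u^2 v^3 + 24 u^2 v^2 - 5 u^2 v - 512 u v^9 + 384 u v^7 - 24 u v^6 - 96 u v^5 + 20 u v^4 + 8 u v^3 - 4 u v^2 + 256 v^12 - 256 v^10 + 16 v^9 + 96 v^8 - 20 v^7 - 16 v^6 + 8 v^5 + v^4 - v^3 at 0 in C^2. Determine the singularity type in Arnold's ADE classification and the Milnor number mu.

Type D5, Milnor number mu = 5.

The Hessian of f at 0 has rank 0. Corank 2; j^3 = -(u + v)^2*(2*u + v) has shape L^2 M (L != M), so D-series; mu = 5 gives D_5.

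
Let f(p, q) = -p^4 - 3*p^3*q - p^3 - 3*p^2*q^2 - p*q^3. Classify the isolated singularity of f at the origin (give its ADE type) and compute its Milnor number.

Type E_{7}, Milnor number mu = 7.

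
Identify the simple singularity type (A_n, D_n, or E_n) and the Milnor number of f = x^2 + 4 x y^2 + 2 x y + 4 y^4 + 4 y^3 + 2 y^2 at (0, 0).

The Hessian of f at 0 is [[2, 2], [2, 4]] with rank 2, so corank 0. A Groebner basis of the Jacobian ideal J(f) in C{x,y} is {x, y}; counting standard monomials gives mu = 1. Corank 0: nondegenerate Morse point, so A_1.

Type A_1, Milnor number mu = 1.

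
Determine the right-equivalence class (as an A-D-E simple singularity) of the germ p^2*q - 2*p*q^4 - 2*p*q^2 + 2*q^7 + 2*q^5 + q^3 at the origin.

D_{8}

The Hessian of f at 0 is [[0, 0], [0, 0]] with rank 0, so corank 2. A Groebner basis of the Jacobian ideal J(f) in C{p,q} is {p^2/6 + p*q^3 - 4*p*q/3 + 7*q^2/6, -p*q + q^4 + q^2, p^3 - 3*p*q^2 + 2*q^3, p^2*q - 2*p*q^2 + q^3}; counting standard monomials gives mu = 8. Corank 2; j^3 = q*(p - q)^2 has shape L^2 M (L != M), so D-series; mu = 8 gives D_8.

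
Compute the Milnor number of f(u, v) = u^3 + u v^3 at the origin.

7

The Hessian of f at 0 has rank 0. Corank 2; j^3 = u^3 is a perfect cube, so E-series; the 4-jet and mu = 7 give E_7.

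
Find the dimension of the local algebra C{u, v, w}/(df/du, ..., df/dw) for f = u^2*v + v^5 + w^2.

6

The Hessian of f at 0 has rank 1. Corank 2; j^3 = u^2*v has shape L^2 M (L != M), so D-series; mu = 6 gives D_6.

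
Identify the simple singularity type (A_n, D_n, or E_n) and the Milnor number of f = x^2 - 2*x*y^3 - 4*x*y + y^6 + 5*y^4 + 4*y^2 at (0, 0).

Type A_{3}, Milnor number mu = 3.

The Hessian of f at 0 has rank 1. Corank 1: A-series; mu = 3 gives A_3.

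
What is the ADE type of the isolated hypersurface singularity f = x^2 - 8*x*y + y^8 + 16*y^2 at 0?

A_7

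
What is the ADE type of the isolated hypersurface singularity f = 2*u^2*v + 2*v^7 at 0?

D8

The Hessian of f at 0 is [[0, 0], [0, 0]] with rank 0, so corank 2. A Groebner basis of the Jacobian ideal J(f) in C{u,v} is {u^2/7 + v^6, u^3, u*v}; counting standard monomials gives mu = 8. Corank 2; j^3 = 2*u^2*v has shape L^2 M (L != M), so D-series; mu = 8 gives D_8.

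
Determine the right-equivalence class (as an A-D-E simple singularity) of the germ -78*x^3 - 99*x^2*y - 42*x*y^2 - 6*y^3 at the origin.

The Hessian of f at 0 has rank 0. Corank 2; j^3 = -3*(2*x + y)*(13*x^2 + 10*x*y + 2*y^2) splits into three distinct lines over C (the quadratic factor has nonzero discriminant), so D_4.

D_4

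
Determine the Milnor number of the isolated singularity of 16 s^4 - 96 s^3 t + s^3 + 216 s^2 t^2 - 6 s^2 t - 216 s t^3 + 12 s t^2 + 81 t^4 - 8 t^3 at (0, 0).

6

The Hessian of f at 0 is [[0, 0], [0, 0]] with rank 0, so corank 2. A Groebner basis of the Jacobian ideal J(f) in C{s,t} is {t^4, s*t^2 - 11*t^3/6, s^2 - 4*s*t + 4*t^2}; counting standard monomials gives mu = 6. Corank 2; j^3 = (s - 2*t)^3 is a perfect cube, so E-series; the 4-jet and mu = 6 give E_6.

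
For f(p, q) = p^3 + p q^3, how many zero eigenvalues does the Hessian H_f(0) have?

The Hessian at 0 is [[0, 0], [0, 0]] of rank 0; hence corank 2.

2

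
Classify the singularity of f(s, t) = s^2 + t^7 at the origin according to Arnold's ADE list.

A6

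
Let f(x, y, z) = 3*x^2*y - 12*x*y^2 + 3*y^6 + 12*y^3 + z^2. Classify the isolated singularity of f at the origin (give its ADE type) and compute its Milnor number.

Type D7, Milnor number mu = 7.

The Hessian of f at 0 is [[0, 0, 0], [0, 0, 0], [0, 0, 2]] with rank 1, so corank 2. A Groebner basis of the Jacobian ideal J(f) in C{x,y,z} is {x^2/6 + y^5 - 2*y^2/3, x^3 - 8*y^3, x*y - 2*y^2, z}; counting standard monomials gives mu = 7. Corank 2; j^3 = 3*y*(x - 2*y)^2 has shape L^2 M (L != M), so D-series; mu = 7 gives D_7.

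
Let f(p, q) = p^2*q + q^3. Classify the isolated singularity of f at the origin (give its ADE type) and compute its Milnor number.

Type D_4, Milnor number mu = 4.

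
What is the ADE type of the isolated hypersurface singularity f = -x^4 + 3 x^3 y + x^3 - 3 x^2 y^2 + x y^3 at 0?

E_{7}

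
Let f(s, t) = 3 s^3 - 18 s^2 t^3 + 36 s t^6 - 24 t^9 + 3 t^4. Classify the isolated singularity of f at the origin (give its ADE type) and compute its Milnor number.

Type E_{6}, Milnor number mu = 6.

The Hessian of f at 0 is [[0, 0], [0, 0]] with rank 0, so corank 2. A Groebner basis of the Jacobian ideal J(f) in C{s,t} is {t^3, s^2}; counting standard monomials gives mu = 6. Corank 2; j^3 = 3*s^3 is a perfect cube, so E-series; the 4-jet and mu = 6 give E_6.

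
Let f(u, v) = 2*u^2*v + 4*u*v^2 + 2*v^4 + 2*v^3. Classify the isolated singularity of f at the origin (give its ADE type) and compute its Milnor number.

The Hessian of f at 0 has rank 0. Corank 2; j^3 = 2*v*(u + v)^2 has shape L^2 M (L != M), so D-series; mu = 5 gives D_5.

Type D_{5}, Milnor number mu = 5.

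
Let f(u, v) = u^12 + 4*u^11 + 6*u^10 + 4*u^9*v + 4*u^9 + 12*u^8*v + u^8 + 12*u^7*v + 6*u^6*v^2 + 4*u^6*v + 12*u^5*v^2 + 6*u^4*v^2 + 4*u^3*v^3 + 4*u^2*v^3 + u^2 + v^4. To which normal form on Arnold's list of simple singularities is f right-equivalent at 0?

The Hessian of f at 0 has rank 1. Corank 1: A-series; mu = 3 gives A_3.

A3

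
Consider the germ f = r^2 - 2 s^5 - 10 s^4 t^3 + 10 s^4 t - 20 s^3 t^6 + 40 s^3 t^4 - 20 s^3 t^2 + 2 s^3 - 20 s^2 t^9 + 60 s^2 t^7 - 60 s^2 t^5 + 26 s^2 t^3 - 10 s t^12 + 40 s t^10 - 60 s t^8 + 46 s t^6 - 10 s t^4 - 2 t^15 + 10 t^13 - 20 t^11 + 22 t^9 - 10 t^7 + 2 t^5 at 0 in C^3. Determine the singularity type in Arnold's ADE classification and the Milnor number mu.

The Hessian of f at 0 is [[0, 0, 0], [0, 0, 0], [0, 0, 2]] with rank 1, so corank 2. A Groebner basis of the Jacobian ideal J(f) in C{s,t,r} is {s^2/2 + s*t^3, 2*s^2 + t^4, s^3, s^2*t, r}; counting standard monomials gives mu = 8. Corank 2; j^3 = 2*s^3 is a perfect cube, so E-series; the 5-jet and mu = 8 give E_8.

Type E_8, Milnor number mu = 8.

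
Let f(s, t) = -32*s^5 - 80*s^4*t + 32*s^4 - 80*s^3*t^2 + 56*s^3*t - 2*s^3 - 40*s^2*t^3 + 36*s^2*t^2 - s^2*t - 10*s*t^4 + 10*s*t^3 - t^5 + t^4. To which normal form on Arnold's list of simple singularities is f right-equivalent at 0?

D_{5}

The Hessian of f at 0 is [[0, 0], [0, 0]] with rank 0, so corank 2. A Groebner basis of the Jacobian ideal J(f) in C{s,t} is {s*t^2, s*t/7 + t^3, s^2 + 4*s*t/7}; counting standard monomials gives mu = 5. Corank 2; j^3 = -s^2*(2*s + t) has shape L^2 M (L != M), so D-series; mu = 5 gives D_5.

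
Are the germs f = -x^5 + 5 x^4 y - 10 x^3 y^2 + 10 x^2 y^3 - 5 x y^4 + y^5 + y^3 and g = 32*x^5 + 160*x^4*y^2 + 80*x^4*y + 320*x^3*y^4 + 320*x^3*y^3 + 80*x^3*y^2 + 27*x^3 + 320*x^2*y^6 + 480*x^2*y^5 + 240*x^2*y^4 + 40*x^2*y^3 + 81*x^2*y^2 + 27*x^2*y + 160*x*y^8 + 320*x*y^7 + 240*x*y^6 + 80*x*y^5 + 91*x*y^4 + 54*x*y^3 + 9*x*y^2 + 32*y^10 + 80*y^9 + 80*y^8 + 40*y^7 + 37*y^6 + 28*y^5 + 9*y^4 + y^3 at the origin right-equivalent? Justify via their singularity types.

The Hessian of f at 0 has rank 0. Corank 2; j^3 = y^3 is a perfect cube, so E-series; the 5-jet and mu = 8 give E_8. The Hessian of g at 0 has rank 0. Corank 2; j^3 = (3*x + y)^3 is a perfect cube, so E-series; the 5-jet and mu = 8 give E_8. Both have type E_8, hence right-equivalent.

Yes.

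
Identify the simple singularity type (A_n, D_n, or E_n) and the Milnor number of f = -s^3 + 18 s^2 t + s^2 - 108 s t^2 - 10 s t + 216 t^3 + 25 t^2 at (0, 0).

The Hessian of f at 0 has rank 1. Corank 1: A-series; mu = 2 gives A_2.

Type A2, Milnor number mu = 2.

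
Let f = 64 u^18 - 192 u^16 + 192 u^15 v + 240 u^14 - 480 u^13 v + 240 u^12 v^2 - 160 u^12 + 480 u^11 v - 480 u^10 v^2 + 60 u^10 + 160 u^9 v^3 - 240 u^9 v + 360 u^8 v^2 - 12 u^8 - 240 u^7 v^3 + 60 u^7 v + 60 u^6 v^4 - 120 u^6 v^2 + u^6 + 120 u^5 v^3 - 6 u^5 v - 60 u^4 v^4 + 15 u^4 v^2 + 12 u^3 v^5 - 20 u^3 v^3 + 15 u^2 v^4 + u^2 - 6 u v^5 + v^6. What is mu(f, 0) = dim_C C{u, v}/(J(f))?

The Hessian of f at 0 has rank 1. Corank 1: A-series; mu = 5 gives A_5.

5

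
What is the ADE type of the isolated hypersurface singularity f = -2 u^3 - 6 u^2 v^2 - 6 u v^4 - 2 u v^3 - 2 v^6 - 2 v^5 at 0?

E_7

The Hessian of f at 0 has rank 0. Corank 2; j^3 = -2*u^3 is a perfect cube, so E-series; the 4-jet and mu = 7 give E_7.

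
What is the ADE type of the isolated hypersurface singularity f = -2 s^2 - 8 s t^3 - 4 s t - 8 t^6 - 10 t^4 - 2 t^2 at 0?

The Hessian of f at 0 is [[-4, -4], [-4, -4]] with rank 1, so corank 1. A Groebner basis of the Jacobian ideal J(f) in C{s,t} is {t^3, s + t}; counting standard monomials gives mu = 3. Corank 1: A-series; mu = 3 gives A_3.

A_{3}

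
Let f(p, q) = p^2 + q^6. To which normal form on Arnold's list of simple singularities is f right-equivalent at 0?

A_{5}

The Hessian of f at 0 has rank 1. Corank 1: A-series; mu = 5 gives A_5.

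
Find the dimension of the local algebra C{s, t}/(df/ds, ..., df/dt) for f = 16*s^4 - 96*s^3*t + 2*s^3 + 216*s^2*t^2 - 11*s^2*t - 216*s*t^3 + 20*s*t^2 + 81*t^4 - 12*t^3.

The Hessian of f at 0 has rank 0. Corank 2; j^3 = (s - 2*t)^2*(2*s - 3*t) has shape L^2 M (L != M), so D-series; mu = 5 gives D_5.

5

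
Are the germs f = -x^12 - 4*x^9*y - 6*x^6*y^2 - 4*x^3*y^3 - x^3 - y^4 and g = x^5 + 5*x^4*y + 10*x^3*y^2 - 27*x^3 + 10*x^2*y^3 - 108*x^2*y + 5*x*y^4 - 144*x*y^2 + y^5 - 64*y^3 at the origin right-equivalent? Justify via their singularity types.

No.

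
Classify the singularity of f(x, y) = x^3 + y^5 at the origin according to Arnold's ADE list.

The Hessian of f at 0 has rank 0. Corank 2; j^3 = x^3 is a perfect cube, so E-series; the 5-jet and mu = 8 give E_8.

E_{8}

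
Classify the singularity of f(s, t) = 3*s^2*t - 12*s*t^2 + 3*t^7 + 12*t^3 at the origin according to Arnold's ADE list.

D8

The Hessian of f at 0 is [[0, 0], [0, 0]] with rank 0, so corank 2. A Groebner basis of the Jacobian ideal J(f) in C{s,t} is {s^2/7 + t^6 - 4*t^2/7, s^3 - 8*t^3, s*t - 2*t^2}; counting standard monomials gives mu = 8. Corank 2; j^3 = 3*t*(s - 2*t)^2 has shape L^2 M (L != M), so D-series; mu = 8 gives D_8.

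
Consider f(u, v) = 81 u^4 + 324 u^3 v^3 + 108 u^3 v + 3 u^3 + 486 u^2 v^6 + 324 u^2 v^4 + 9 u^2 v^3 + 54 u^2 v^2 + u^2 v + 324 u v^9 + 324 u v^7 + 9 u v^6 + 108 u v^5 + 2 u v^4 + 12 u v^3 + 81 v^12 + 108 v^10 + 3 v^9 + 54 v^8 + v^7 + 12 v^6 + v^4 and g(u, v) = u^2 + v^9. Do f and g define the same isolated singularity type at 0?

No.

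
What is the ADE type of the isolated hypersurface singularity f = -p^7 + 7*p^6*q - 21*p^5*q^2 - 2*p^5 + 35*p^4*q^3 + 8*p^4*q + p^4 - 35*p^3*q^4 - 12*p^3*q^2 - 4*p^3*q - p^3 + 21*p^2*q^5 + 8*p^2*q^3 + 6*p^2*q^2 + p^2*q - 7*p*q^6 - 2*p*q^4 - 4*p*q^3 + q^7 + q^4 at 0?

D5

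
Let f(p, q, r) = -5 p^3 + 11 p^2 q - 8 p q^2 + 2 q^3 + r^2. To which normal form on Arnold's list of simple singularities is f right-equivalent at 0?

D_{4}

The Hessian of f at 0 is [[0, 0, 0], [0, 0, 0], [0, 0, 2]] with rank 1, so corank 2. A Groebner basis of the Jacobian ideal J(f) in C{p,q,r} is {q^3, p^2 + 2*q^2, p*q + q^2, r}; counting standard monomials gives mu = 4. Corank 2; j^3 = -(p - q)*(5*p^2 - 6*p*q + 2*q^2) splits into three distinct lines over C (the quadratic factor has nonzero discriminant), so D_4.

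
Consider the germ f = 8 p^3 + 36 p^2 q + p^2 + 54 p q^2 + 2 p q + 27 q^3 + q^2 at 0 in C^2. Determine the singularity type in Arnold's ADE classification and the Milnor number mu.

Type A_{2}, Milnor number mu = 2.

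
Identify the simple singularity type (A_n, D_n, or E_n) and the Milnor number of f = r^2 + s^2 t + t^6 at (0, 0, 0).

The Hessian of f at 0 has rank 1. Corank 2; j^3 = s^2*t has shape L^2 M (L != M), so D-series; mu = 7 gives D_7.

Type D7, Milnor number mu = 7.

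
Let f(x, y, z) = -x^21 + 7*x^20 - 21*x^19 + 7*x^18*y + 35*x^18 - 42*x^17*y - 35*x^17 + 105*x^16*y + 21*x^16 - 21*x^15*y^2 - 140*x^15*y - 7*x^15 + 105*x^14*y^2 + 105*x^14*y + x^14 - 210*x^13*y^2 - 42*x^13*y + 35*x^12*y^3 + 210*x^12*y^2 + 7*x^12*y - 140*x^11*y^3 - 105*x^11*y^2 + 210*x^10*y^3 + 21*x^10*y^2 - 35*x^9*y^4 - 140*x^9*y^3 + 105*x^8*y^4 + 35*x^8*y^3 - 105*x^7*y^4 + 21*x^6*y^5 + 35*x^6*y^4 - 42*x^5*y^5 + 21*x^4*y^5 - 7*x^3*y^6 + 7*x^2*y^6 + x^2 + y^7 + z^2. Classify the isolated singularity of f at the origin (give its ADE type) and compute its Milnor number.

Type A6, Milnor number mu = 6.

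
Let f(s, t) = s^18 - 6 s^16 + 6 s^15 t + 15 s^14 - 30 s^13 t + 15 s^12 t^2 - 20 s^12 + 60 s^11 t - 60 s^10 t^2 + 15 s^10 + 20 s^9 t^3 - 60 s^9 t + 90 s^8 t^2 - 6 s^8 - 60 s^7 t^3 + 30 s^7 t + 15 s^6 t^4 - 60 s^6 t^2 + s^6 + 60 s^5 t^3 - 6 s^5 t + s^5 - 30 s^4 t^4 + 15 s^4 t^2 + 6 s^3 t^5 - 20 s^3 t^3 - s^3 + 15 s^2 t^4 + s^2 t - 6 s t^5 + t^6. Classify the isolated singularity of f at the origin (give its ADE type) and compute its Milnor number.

Type D7, Milnor number mu = 7.

The Hessian of f at 0 has rank 0. Corank 2; j^3 = -s^2*(s - t) has shape L^2 M (L != M), so D-series; mu = 7 gives D_7.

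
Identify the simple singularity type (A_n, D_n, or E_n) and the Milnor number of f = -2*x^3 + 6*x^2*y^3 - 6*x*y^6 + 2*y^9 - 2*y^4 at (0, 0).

The Hessian of f at 0 has rank 0. Corank 2; j^3 = -2*x^3 is a perfect cube, so E-series; the 4-jet and mu = 6 give E_6.

Type E_6, Milnor number mu = 6.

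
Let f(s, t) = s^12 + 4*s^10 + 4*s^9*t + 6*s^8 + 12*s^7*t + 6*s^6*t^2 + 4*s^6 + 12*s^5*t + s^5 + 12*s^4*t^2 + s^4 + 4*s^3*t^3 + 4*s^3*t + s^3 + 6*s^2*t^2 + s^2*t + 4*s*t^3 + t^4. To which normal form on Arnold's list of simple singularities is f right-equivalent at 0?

The Hessian of f at 0 has rank 0. Corank 2; j^3 = s^2*(s + t) has shape L^2 M (L != M), so D-series; mu = 5 gives D_5.

D_{5}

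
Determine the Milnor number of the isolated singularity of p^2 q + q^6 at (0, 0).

7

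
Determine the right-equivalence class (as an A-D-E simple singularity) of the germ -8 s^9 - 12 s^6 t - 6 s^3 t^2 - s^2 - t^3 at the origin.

A_2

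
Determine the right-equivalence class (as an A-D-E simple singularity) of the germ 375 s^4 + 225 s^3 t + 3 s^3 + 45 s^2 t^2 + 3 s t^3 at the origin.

The Hessian of f at 0 is [[0, 0], [0, 0]] with rank 0, so corank 2. A Groebner basis of the Jacobian ideal J(f) in C{s,t} is {3*s^2/25 + t^4 + t^3/25, s^3, s^2*t - s^2/25 - t^3/75, 2*s^2/5 + s*t^2 + 2*t^3/15}; counting standard monomials gives mu = 7. Corank 2; j^3 = 3*s^3 is a perfect cube, so E-series; the 4-jet and mu = 7 give E_7.

E_{7}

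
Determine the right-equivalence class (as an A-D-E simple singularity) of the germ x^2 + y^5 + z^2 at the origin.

A_{4}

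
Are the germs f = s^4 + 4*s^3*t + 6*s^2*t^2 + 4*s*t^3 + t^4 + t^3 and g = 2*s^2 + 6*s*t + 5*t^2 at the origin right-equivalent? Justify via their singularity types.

No.

The Hessian of f at 0 has rank 0. Corank 2; j^3 = t^3 is a perfect cube, so E-series; the 4-jet and mu = 6 give E_6. The Hessian of g at 0 has rank 2. Corank 0: nondegenerate Morse point, so A_1. f is E_6 but g is A_1, hence not right-equivalent.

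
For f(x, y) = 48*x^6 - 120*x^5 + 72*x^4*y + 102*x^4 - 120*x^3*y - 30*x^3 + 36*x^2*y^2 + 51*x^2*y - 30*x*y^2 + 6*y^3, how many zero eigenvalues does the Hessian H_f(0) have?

2

Hessian at 0 has rank 0.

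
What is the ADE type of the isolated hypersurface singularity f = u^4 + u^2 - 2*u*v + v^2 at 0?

A_{3}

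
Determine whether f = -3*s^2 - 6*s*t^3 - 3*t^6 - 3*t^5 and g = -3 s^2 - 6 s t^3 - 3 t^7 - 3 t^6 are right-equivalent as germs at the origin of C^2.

No.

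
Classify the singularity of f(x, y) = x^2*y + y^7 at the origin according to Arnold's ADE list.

The Hessian of f at 0 has rank 0. Corank 2; j^3 = x^2*y has shape L^2 M (L != M), so D-series; mu = 8 gives D_8.

D_8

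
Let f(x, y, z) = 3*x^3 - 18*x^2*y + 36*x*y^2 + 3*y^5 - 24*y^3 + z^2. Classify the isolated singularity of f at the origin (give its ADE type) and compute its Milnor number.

Type E_8, Milnor number mu = 8.

The Hessian of f at 0 has rank 1. Corank 2; j^3 = 3*(x - 2*y)^3 is a perfect cube, so E-series; the 5-jet and mu = 8 give E_8.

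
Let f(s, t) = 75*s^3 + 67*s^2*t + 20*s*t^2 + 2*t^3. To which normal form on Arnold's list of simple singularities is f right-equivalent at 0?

D4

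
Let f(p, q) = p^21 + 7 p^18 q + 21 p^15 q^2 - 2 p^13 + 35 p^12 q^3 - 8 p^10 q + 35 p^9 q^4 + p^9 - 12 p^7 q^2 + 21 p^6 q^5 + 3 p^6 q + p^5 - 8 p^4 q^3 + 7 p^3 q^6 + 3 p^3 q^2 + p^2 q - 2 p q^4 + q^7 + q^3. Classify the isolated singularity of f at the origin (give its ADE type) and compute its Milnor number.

Type D_4, Milnor number mu = 4.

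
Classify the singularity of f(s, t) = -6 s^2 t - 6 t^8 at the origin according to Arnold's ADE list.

D_{9}

The Hessian of f at 0 has rank 0. Corank 2; j^3 = -6*s^2*t has shape L^2 M (L != M), so D-series; mu = 9 gives D_9.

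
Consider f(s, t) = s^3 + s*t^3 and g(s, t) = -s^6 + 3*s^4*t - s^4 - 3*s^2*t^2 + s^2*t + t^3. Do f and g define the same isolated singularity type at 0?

No.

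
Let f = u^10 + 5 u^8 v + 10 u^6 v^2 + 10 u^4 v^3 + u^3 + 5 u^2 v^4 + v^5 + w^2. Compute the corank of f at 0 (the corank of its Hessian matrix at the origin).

The Hessian at 0 is [[0, 0, 0], [0, 0, 0], [0, 0, 2]] of rank 1; hence corank 2.

2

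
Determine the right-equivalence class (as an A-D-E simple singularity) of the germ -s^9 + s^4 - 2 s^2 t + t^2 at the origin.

A_8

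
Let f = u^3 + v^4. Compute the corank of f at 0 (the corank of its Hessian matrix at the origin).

2

Hessian at 0 has rank 0.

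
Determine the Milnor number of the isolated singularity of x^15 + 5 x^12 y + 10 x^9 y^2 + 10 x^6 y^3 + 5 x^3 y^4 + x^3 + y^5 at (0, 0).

8

The Hessian of f at 0 is [[0, 0], [0, 0]] with rank 0, so corank 2. A Groebner basis of the Jacobian ideal J(f) in C{x,y} is {y^4, x^2}; counting standard monomials gives mu = 8. Corank 2; j^3 = x^3 is a perfect cube, so E-series; the 5-jet and mu = 8 give E_8.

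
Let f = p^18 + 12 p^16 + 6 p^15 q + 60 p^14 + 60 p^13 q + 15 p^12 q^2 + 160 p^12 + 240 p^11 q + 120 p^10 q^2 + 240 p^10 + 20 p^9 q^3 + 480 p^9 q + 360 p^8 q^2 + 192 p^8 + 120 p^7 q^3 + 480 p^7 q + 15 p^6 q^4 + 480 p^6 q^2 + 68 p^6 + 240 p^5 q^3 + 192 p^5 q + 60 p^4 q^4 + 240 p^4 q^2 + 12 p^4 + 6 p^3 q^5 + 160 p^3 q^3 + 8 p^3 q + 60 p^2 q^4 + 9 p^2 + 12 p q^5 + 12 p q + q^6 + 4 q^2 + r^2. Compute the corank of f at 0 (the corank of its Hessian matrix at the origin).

The Hessian at 0 is [[18, 12, 0], [12, 8, 0], [0, 0, 2]] of rank 2; hence corank 1.

1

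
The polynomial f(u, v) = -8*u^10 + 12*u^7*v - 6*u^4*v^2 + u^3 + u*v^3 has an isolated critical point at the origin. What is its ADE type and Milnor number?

Type E7, Milnor number mu = 7.

The Hessian of f at 0 has rank 0. Corank 2; j^3 = u^3 is a perfect cube, so E-series; the 4-jet and mu = 7 give E_7.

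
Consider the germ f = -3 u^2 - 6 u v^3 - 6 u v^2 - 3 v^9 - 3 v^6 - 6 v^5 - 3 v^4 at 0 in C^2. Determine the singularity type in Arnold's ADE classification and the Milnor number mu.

The Hessian of f at 0 is [[-6, 0], [0, 0]] with rank 1, so corank 1. A Groebner basis of the Jacobian ideal J(f) in C{u,v} is {u^2*v^2 - 2*u^2*v + 3*u^2 + 4*u*v^2 - u*v + u + v^2, u^3 + 3*u^2*v - 5*u^2 - 7*u*v^2 + 2*u*v - 2*u - 2*v^2, u + v^3 + v^2}; counting standard monomials gives mu = 8. Corank 1: A-series; mu = 8 gives A_8.

Type A_{8}, Milnor number mu = 8.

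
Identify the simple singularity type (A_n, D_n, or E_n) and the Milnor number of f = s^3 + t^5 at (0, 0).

Type E8, Milnor number mu = 8.

The Hessian of f at 0 has rank 0. Corank 2; j^3 = s^3 is a perfect cube, so E-series; the 5-jet and mu = 8 give E_8.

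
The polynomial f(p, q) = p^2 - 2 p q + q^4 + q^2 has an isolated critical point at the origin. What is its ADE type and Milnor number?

Type A_{3}, Milnor number mu = 3.

The Hessian of f at 0 is [[2, -2], [-2, 2]] with rank 1, so corank 1. A Groebner basis of the Jacobian ideal J(f) in C{p,q} is {q^3, p - q}; counting standard monomials gives mu = 3. Corank 1: A-series; mu = 3 gives A_3.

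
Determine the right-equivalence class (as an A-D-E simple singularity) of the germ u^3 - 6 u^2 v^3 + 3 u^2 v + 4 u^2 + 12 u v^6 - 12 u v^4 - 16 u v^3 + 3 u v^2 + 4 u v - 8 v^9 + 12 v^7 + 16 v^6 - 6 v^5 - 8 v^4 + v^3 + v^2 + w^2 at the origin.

A_2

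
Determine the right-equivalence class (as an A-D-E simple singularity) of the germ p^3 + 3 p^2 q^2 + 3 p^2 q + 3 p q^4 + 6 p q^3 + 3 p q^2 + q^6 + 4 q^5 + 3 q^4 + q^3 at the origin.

E8

The Hessian of f at 0 has rank 0. Corank 2; j^3 = (p + q)^3 is a perfect cube, so E-series; the 5-jet and mu = 8 give E_8.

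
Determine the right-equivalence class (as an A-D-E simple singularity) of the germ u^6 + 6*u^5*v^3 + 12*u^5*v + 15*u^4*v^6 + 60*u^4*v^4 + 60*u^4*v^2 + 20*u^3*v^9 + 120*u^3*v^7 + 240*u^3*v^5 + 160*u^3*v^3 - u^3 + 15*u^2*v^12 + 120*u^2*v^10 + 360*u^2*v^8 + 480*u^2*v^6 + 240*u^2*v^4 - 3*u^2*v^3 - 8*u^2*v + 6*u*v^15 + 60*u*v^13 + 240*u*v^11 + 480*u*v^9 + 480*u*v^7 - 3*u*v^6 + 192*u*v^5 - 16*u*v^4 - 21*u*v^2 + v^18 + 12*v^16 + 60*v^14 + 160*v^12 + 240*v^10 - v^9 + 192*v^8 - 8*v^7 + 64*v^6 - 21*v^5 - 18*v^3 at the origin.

The Hessian of f at 0 is [[0, 0], [0, 0]] with rank 0, so corank 2. A Groebner basis of the Jacobian ideal J(f) in C{u,v} is {-u^2 - 5*u*v + v^4 - 6*v^2, u^3 - 9*u^2/2 - 27*u*v + 27*v^3 - 81*v^2/2, u^2*v + u^2 + 6*u*v - 9*v^3 + 9*v^2, -u^2/6 + u*v^2 - u*v + 3*v^3 - 3*v^2/2}; counting standard monomials gives mu = 7. Corank 2; j^3 = -(u + 2*v)*(u + 3*v)^2 has shape L^2 M (L != M), so D-series; mu = 7 gives D_7.

D_{7}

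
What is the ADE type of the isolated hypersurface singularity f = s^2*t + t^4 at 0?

D_{5}

The Hessian of f at 0 has rank 0. Corank 2; j^3 = s^2*t has shape L^2 M (L != M), so D-series; mu = 5 gives D_5.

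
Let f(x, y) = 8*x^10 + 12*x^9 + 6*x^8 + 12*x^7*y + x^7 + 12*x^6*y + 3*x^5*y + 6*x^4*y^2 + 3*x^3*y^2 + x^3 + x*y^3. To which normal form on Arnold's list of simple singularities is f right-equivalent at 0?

The Hessian of f at 0 has rank 0. Corank 2; j^3 = x^3 is a perfect cube, so E-series; the 4-jet and mu = 7 give E_7.

E_{7}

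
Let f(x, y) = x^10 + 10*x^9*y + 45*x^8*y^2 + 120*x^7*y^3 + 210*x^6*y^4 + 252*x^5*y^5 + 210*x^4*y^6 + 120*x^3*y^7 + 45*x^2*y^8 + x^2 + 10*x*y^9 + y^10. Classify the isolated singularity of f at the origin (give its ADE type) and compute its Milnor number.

Type A9, Milnor number mu = 9.

The Hessian of f at 0 is [[2, 0], [0, 0]] with rank 1, so corank 1. A Groebner basis of the Jacobian ideal J(f) in C{x,y} is {y^9, x}; counting standard monomials gives mu = 9. Corank 1: A-series; mu = 9 gives A_9.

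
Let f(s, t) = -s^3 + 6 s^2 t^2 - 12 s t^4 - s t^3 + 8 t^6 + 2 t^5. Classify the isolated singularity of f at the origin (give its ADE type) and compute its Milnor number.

The Hessian of f at 0 is [[0, 0], [0, 0]] with rank 0, so corank 2. A Groebner basis of the Jacobian ideal J(f) in C{s,t} is {-s^2/4 + t^4 - t^3/12, s^3, s^2*t + s^2/12 + t^3/36, -s^2/2 + s*t^2 - t^3/6}; counting standard monomials gives mu = 7. Corank 2; j^3 = -s^3 is a perfect cube, so E-series; the 4-jet and mu = 7 give E_7.

Type E_{7}, Milnor number mu = 7.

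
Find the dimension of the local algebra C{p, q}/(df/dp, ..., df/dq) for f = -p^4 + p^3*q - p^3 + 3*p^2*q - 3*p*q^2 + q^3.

The Hessian of f at 0 has rank 0. Corank 2; j^3 = -(p - q)^3 is a perfect cube, so E-series; the 4-jet and mu = 7 give E_7.

7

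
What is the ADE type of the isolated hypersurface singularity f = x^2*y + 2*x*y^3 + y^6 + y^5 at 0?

D_7

The Hessian of f at 0 has rank 0. Corank 2; j^3 = x^2*y has shape L^2 M (L != M), so D-series; mu = 7 gives D_7.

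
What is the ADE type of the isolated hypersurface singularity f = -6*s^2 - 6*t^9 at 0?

A8

The Hessian of f at 0 has rank 1. Corank 1: A-series; mu = 8 gives A_8.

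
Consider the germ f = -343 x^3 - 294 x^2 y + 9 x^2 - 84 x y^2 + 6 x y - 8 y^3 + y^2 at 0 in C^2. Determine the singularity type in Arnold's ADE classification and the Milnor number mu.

The Hessian of f at 0 has rank 1. Corank 1: A-series; mu = 2 gives A_2.

Type A_2, Milnor number mu = 2.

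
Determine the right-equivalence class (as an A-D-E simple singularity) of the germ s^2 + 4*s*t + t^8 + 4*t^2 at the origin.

A7

The Hessian of f at 0 has rank 1. Corank 1: A-series; mu = 7 gives A_7.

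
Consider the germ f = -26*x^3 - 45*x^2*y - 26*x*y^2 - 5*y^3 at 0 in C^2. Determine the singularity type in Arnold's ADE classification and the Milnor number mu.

The Hessian of f at 0 has rank 0. Corank 2; j^3 = -(2*x + y)*(13*x^2 + 16*x*y + 5*y^2) splits into three distinct lines over C (the quadratic factor has nonzero discriminant), so D_4.

Type D4, Milnor number mu = 4.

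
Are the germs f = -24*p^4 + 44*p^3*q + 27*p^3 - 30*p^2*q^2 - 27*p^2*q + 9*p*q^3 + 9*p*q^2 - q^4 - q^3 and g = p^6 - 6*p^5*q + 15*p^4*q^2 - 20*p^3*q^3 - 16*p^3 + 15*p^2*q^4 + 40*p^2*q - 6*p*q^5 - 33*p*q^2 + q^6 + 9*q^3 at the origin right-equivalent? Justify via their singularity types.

No.

The Hessian of f at 0 has rank 0. Corank 2; j^3 = (3*p - q)^3 is a perfect cube, so E-series; the 4-jet and mu = 7 give E_7. The Hessian of g at 0 has rank 0. Corank 2; j^3 = -(p - q)*(4*p - 3*q)^2 has shape L^2 M (L != M), so D-series; mu = 7 gives D_7. f is E_7 but g is D_7, hence not right-equivalent.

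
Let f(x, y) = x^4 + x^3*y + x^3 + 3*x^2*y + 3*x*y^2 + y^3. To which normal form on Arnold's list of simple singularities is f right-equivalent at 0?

The Hessian of f at 0 is [[0, 0], [0, 0]] with rank 0, so corank 2. A Groebner basis of the Jacobian ideal J(f) in C{x,y} is {3*x^2 + 6*x*y + y^4 - y^3 + 3*y^2, x^3 + 3*x^2 + 6*x*y + 3*y^2, x^2*y - 3*x^2 - 6*x*y - 3*y^2, 2*x^2 + x*y^2 + 4*x*y + y^3/3 + 2*y^2}; counting standard monomials gives mu = 7. Corank 2; j^3 = (x + y)^3 is a perfect cube, so E-series; the 4-jet and mu = 7 give E_7.

E_7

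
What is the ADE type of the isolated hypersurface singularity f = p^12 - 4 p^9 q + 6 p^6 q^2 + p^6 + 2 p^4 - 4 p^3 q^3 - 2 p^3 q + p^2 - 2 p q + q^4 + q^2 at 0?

A_{3}

The Hessian of f at 0 has rank 1. Corank 1: A-series; mu = 3 gives A_3.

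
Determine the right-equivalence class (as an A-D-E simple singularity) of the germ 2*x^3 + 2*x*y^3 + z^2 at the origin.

The Hessian of f at 0 is [[0, 0, 0], [0, 0, 0], [0, 0, 2]] with rank 1, so corank 2. A Groebner basis of the Jacobian ideal J(f) in C{x,y,z} is {x^3, x*y^2, 3*x^2 + y^3, z}; counting standard monomials gives mu = 7. Corank 2; j^3 = 2*x^3 is a perfect cube, so E-series; the 4-jet and mu = 7 give E_7.

E7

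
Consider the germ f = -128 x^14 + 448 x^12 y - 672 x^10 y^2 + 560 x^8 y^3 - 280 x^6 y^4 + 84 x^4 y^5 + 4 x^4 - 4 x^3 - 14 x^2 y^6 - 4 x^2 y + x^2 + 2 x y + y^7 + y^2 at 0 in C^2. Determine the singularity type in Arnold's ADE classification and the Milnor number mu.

Type A_{6}, Milnor number mu = 6.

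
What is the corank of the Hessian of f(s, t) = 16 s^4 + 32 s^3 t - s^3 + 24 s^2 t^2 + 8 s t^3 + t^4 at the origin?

Hessian at 0 has rank 0.

2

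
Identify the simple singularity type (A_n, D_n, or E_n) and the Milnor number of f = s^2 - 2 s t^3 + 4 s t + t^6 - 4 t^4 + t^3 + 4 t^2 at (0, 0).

Type A2, Milnor number mu = 2.

The Hessian of f at 0 is [[2, 4], [4, 8]] with rank 1, so corank 1. A Groebner basis of the Jacobian ideal J(f) in C{s,t} is {t^2, s + 2*t}; counting standard monomials gives mu = 2. Corank 1: A-series; mu = 2 gives A_2.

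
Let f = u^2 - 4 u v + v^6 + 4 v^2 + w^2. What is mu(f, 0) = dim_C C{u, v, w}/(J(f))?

The Hessian of f at 0 has rank 2. Corank 1: A-series; mu = 5 gives A_5.

5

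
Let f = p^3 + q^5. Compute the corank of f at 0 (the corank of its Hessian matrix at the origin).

Hessian at 0 has rank 0.

2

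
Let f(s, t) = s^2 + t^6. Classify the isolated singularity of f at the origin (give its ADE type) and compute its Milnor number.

Type A_5, Milnor number mu = 5.

The Hessian of f at 0 is [[2, 0], [0, 0]] with rank 1, so corank 1. A Groebner basis of the Jacobian ideal J(f) in C{s,t} is {t^5, s}; counting standard monomials gives mu = 5. Corank 1: A-series; mu = 5 gives A_5.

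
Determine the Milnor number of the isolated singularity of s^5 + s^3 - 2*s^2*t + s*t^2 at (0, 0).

6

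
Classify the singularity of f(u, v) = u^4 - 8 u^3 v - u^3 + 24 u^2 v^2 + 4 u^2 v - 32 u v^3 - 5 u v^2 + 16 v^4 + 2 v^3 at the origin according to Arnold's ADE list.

The Hessian of f at 0 is [[0, 0], [0, 0]] with rank 0, so corank 2. A Groebner basis of the Jacobian ideal J(f) in C{u,v} is {u*v^2 + u*v/4 - v^2/4, u*v/4 + v^3 - v^2/4, u^2 - 3*u*v + 2*v^2}; counting standard monomials gives mu = 5. Corank 2; j^3 = -(u - 2*v)*(u - v)^2 has shape L^2 M (L != M), so D-series; mu = 5 gives D_5.

D_{5}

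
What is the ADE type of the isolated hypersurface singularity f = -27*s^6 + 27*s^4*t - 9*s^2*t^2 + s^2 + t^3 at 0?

The Hessian of f at 0 is [[2, 0], [0, 0]] with rank 1, so corank 1. A Groebner basis of the Jacobian ideal J(f) in C{s,t} is {t^2, s}; counting standard monomials gives mu = 2. Corank 1: A-series; mu = 2 gives A_2.

A2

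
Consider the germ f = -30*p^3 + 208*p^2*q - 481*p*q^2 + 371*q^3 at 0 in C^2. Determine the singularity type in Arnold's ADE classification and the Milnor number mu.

Type D4, Milnor number mu = 4.

The Hessian of f at 0 has rank 0. Corank 2; j^3 = -(3*p - 7*q)*(10*p^2 - 46*p*q + 53*q^2) splits into three distinct lines over C (the quadratic factor has nonzero discriminant), so D_4.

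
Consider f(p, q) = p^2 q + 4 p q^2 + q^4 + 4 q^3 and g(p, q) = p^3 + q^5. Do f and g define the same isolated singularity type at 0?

The Hessian of f at 0 is [[0, 0], [0, 0]] with rank 0, so corank 2. A Groebner basis of the Jacobian ideal J(f) in C{p,q} is {p^3 - 2*p^2 + 8*q^2, p^2/4 + q^3 - q^2, p*q + 2*q^2}; counting standard monomials gives mu = 5. Corank 2; j^3 = q*(p + 2*q)^2 has shape L^2 M (L != M), so D-series; mu = 5 gives D_5. The Hessian of g at 0 is [[0, 0], [0, 0]] with rank 0, so corank 2. A Groebner basis of the Jacobian ideal J(g) in C{p,q} is {q^4, p^2}; counting standard monomials gives mu = 8. Corank 2; j^3 = p^3 is a perfect cube, so E-series; the 5-jet and mu = 8 give E_8. f is D_5 but g is E_8, hence not right-equivalent.

No.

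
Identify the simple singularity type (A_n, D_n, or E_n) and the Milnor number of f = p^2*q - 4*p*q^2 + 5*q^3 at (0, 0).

Type D4, Milnor number mu = 4.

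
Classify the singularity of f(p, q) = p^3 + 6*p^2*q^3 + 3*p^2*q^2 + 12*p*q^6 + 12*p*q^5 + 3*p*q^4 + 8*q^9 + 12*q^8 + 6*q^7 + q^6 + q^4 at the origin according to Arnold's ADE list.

The Hessian of f at 0 has rank 0. Corank 2; j^3 = p^3 is a perfect cube, so E-series; the 4-jet and mu = 6 give E_6.

E6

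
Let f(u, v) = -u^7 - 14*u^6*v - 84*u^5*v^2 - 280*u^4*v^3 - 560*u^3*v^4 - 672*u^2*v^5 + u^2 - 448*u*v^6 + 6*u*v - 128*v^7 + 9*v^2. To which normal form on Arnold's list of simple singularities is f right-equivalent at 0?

A_{6}

The Hessian of f at 0 has rank 1. Corank 1: A-series; mu = 6 gives A_6.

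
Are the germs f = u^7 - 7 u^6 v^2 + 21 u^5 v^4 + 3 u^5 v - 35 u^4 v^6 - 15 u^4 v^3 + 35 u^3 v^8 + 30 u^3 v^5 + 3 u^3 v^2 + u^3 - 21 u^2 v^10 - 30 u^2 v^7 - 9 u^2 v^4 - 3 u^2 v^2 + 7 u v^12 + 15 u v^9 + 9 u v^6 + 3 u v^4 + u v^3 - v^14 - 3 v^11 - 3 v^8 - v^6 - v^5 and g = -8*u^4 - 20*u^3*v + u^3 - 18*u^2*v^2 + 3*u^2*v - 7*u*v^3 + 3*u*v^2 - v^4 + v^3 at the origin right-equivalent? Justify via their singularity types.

The Hessian of f at 0 has rank 0. Corank 2; j^3 = u^3 is a perfect cube, so E-series; the 4-jet and mu = 7 give E_7. The Hessian of g at 0 has rank 0. Corank 2; j^3 = (u + v)^3 is a perfect cube, so E-series; the 4-jet and mu = 7 give E_7. Both have type E_7, hence right-equivalent.

Yes.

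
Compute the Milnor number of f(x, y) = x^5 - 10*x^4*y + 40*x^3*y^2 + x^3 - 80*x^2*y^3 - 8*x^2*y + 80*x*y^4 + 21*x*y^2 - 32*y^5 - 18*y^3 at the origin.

The Hessian of f at 0 is [[0, 0], [0, 0]] with rank 0, so corank 2. A Groebner basis of the Jacobian ideal J(f) in C{x,y} is {-x*y/5 + y^4 + 3*y^2/5, x*y^2 - 3*y^3, x^2 - 5*x*y + 6*y^2}; counting standard monomials gives mu = 6. Corank 2; j^3 = (x - 3*y)^2*(x - 2*y) has shape L^2 M (L != M), so D-series; mu = 6 gives D_6.

6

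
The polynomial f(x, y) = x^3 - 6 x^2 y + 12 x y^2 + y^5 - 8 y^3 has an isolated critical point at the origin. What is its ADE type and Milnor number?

The Hessian of f at 0 is [[0, 0], [0, 0]] with rank 0, so corank 2. A Groebner basis of the Jacobian ideal J(f) in C{x,y} is {y^4, x^2 - 4*x*y + 4*y^2}; counting standard monomials gives mu = 8. Corank 2; j^3 = (x - 2*y)^3 is a perfect cube, so E-series; the 5-jet and mu = 8 give E_8.

Type E_8, Milnor number mu = 8.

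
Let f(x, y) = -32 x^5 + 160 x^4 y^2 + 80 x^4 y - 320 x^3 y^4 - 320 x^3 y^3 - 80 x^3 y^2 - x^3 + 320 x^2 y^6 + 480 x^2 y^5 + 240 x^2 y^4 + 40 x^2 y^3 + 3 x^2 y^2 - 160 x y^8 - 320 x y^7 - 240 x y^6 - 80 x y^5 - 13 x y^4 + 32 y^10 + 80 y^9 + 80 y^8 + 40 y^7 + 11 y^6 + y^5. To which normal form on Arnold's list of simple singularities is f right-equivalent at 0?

The Hessian of f at 0 is [[0, 0], [0, 0]] with rank 0, so corank 2. A Groebner basis of the Jacobian ideal J(f) in C{x,y} is {x^2/8 + x*y^3 - x*y^2/4, x^2 - 2*x*y^2 + y^4, x^3, x^2*y + x^2/4 - x*y^2/2}; counting standard monomials gives mu = 8. Corank 2; j^3 = -x^3 is a perfect cube, so E-series; the 5-jet and mu = 8 give E_8.

E8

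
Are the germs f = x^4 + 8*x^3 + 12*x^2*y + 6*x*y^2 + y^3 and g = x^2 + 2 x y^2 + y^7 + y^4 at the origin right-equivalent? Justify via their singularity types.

No.

The Hessian of f at 0 has rank 0. Corank 2; j^3 = (2*x + y)^3 is a perfect cube, so E-series; the 4-jet and mu = 6 give E_6. The Hessian of g at 0 has rank 1. Corank 1: A-series; mu = 6 gives A_6. f is E_6 but g is A_6, hence not right-equivalent.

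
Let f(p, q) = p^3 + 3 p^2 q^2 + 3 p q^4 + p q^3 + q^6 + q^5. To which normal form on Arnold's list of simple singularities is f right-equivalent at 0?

The Hessian of f at 0 has rank 0. Corank 2; j^3 = p^3 is a perfect cube, so E-series; the 4-jet and mu = 7 give E_7.

E_7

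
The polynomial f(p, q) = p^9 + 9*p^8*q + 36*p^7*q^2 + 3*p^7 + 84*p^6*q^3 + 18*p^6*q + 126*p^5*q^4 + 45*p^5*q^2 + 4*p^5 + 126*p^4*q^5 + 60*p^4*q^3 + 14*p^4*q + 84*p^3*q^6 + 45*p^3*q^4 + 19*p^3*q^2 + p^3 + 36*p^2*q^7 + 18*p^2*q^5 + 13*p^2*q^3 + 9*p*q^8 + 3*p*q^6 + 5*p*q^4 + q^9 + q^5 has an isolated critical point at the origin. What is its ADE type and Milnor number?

The Hessian of f at 0 has rank 0. Corank 2; j^3 = p^3 is a perfect cube, so E-series; the 5-jet and mu = 8 give E_8.

Type E8, Milnor number mu = 8.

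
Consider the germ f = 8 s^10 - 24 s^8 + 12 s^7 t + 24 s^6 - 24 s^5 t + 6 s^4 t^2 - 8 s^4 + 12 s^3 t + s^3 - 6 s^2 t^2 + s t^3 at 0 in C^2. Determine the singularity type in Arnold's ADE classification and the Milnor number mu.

Type E7, Milnor number mu = 7.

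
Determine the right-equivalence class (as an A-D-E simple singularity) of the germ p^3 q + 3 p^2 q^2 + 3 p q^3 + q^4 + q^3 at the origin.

E_7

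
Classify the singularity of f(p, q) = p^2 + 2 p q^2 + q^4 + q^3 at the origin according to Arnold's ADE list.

A_{2}

The Hessian of f at 0 has rank 1. Corank 1: A-series; mu = 2 gives A_2.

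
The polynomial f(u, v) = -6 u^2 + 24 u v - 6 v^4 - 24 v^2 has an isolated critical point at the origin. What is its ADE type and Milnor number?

Type A_3, Milnor number mu = 3.

The Hessian of f at 0 has rank 1. Corank 1: A-series; mu = 3 gives A_3.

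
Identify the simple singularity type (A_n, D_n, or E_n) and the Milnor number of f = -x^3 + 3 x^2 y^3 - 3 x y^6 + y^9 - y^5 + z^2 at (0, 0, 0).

The Hessian of f at 0 has rank 1. Corank 2; j^3 = -x^3 is a perfect cube, so E-series; the 5-jet and mu = 8 give E_8.

Type E8, Milnor number mu = 8.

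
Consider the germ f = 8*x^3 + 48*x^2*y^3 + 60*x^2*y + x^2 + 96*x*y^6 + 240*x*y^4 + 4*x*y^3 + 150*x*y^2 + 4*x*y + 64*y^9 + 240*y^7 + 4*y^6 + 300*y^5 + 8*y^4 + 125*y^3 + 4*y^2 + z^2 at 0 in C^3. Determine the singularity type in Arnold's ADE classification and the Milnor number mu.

The Hessian of f at 0 has rank 2. Corank 1: A-series; mu = 2 gives A_2.

Type A_{2}, Milnor number mu = 2.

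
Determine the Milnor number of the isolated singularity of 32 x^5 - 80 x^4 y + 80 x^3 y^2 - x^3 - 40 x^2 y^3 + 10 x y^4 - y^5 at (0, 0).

8

The Hessian of f at 0 is [[0, 0], [0, 0]] with rank 0, so corank 2. A Groebner basis of the Jacobian ideal J(f) in C{x,y} is {y^5, x*y^3 - y^4/8, x^2}; counting standard monomials gives mu = 8. Corank 2; j^3 = -x^3 is a perfect cube, so E-series; the 5-jet and mu = 8 give E_8.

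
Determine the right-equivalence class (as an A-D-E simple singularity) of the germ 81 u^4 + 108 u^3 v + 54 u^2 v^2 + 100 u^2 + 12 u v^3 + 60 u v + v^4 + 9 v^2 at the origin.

A_{3}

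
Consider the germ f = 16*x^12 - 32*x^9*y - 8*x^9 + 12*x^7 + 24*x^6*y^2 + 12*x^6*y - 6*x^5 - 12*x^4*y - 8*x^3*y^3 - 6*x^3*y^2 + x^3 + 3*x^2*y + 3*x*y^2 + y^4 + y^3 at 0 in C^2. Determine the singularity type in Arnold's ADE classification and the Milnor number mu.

Type E6, Milnor number mu = 6.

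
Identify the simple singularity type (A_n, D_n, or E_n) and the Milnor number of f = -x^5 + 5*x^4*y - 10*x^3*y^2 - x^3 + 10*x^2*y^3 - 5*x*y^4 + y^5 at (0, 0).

Type E_{8}, Milnor number mu = 8.

The Hessian of f at 0 has rank 0. Corank 2; j^3 = -x^3 is a perfect cube, so E-series; the 5-jet and mu = 8 give E_8.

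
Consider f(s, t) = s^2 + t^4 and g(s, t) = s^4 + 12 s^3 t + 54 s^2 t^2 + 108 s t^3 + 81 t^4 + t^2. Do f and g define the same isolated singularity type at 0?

The Hessian of f at 0 has rank 1. Corank 1: A-series; mu = 3 gives A_3. The Hessian of g at 0 has rank 1. Corank 1: A-series; mu = 3 gives A_3. Both have type A_3, hence right-equivalent.

Yes.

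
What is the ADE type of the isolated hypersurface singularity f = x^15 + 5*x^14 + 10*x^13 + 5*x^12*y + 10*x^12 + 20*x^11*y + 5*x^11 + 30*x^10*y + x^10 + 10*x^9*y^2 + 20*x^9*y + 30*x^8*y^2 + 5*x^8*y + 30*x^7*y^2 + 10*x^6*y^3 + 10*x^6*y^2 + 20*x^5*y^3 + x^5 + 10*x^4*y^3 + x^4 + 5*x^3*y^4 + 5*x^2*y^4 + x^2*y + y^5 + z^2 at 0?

The Hessian of f at 0 is [[0, 0, 0], [0, 0, 0], [0, 0, 2]] with rank 1, so corank 2. A Groebner basis of the Jacobian ideal J(f) in C{x,y,z} is {x^2/5 + y^4, x^3, x*y, z}; counting standard monomials gives mu = 6. Corank 2; j^3 = x^2*y has shape L^2 M (L != M), so D-series; mu = 6 gives D_6.

D6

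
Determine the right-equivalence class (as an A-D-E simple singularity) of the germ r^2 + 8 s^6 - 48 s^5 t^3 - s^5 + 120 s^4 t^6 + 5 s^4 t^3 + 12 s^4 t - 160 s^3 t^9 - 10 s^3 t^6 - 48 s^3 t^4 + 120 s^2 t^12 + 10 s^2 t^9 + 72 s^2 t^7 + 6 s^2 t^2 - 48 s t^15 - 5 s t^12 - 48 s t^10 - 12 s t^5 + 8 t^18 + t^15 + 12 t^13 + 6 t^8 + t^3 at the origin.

E8

The Hessian of f at 0 has rank 1. Corank 2; j^3 = t^3 is a perfect cube, so E-series; the 5-jet and mu = 8 give E_8.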